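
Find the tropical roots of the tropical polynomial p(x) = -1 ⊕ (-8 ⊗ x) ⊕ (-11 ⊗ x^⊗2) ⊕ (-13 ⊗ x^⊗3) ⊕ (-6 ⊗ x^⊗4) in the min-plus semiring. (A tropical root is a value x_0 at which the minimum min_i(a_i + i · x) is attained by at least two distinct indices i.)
Roots: {-7, 2, 3, 7}

Each tropical root is a break point of the lower envelope of the lines y = a_i + i · x (there are 5 lines, with slopes 0, 1, ..., 4). Only the lines that attain the minimum somewhere contribute to roots; other lines are dominated. Here the surviving (envelope) indices are i = 4, i = 3, i = 2, i = 1, i = 0.
Intersections between consecutive envelope lines give the roots: for adjacent envelope indices i < j the intersection is x = (a_i − a_j) / (j − i). Reading off the sorted break points: {-7, 2, 3, 7}.
Verification: at each break x_0, at least two indices attain the minimum of min_i(a_i + i · x_0).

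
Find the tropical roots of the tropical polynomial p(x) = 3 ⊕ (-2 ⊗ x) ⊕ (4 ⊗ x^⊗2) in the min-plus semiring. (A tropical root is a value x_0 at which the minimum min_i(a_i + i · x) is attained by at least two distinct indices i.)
Roots: {-6, 5}

Each tropical root is a break point of the lower envelope of the lines y = a_i + i · x (there are 3 lines, with slopes 0, 1, ..., 2). Only the lines that attain the minimum somewhere contribute to roots; other lines are dominated. Here the surviving (envelope) indices are i = 2, i = 1, i = 0.
Intersections between consecutive envelope lines give the roots: for adjacent envelope indices i < j the intersection is x = (a_i − a_j) / (j − i). Reading off the sorted break points: {-6, 5}.
Verification: at each break x_0, at least two indices attain the minimum of min_i(a_i + i · x_0).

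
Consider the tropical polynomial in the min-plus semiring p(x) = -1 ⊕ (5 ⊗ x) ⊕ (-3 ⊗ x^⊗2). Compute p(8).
p(8) = -1

A tropical monomial a ⊗ x^⊗i evaluates to a + i · x. Evaluating each term at x = 8:
  Term 0 contributes -1 + 0 · 8 = -1
  Term 1 contributes 5 + 1 · 8 = 13
  Term 2 contributes -3 + 2 · 8 = 13
p(8) = ⊕ of these = min[-1, 13, 13] = -1.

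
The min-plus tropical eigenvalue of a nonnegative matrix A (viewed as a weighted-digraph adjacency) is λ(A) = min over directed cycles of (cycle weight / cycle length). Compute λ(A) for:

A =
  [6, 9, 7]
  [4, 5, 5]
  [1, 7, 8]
λ(A) = 4

Enumerate directed cycles and compute their means (weight / length). Sample:
  cycle 0 → 0: weight = 6, length = 1, mean = 6/1 ≈ 6.000
  cycle 1 → 1: weight = 5, length = 1, mean = 5/1 ≈ 5.000
  cycle 2 → 2: weight = 8, length = 1, mean = 8/1 ≈ 8.000
  cycle 0 → 1 → 0: weight = 13, length = 2, mean = 13/2 ≈ 6.500
  cycle 0 → 2 → 0: weight = 8, length = 2, mean = 8/2 ≈ 4.000
  cycle 1 → 0 → 1: weight = 13, length = 2, mean = 13/2 ≈ 6.500
Minimum mean = 4.000, attained e.g. along the cycle 0 → 2 → 0 with weight 8 and length 2. So λ(A) = 8/2 = 4.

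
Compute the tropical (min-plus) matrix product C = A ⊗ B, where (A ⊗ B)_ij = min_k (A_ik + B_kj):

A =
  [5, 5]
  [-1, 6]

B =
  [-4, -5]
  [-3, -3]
A ⊗ B =
  [1, 0]
  [-5, -6]

Apply the min-plus product entry-by-entry:
  C[0][0] = min over k of (A[0][0] + B[0][0] = 5 + -4 = 1, A[0][1] + B[1][0] = 5 + -3 = 2) = 1 (attained at k = 0)
  C[0][1] = min over k of (A[0][0] + B[0][1] = 5 + -5 = 0, A[0][1] + B[1][1] = 5 + -3 = 2) = 0 (attained at k = 0)
  C[1][0] = min over k of (A[1][0] + B[0][0] = -1 + -4 = -5, A[1][1] + B[1][0] = 6 + -3 = 3) = -5 (attained at k = 0)
  C[1][1] = min over k of (A[1][0] + B[0][1] = -1 + -5 = -6, A[1][1] + B[1][1] = 6 + -3 = 3) = -6 (attained at k = 0)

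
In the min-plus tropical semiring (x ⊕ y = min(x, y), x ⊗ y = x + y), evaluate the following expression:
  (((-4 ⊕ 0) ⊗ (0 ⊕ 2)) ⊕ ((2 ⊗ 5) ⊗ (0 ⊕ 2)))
(((-4 ⊕ 0) ⊗ (0 ⊕ 2)) ⊕ ((2 ⊗ 5) ⊗ (0 ⊕ 2))) = -4

Expand innermost to outermost. Recall ⊕ takes the minimum of its arguments and ⊗ takes their sum. Working out the expression (((-4 ⊕ 0) ⊗ (0 ⊕ 2)) ⊕ ((2 ⊗ 5) ⊗ (0 ⊕ 2))) gives -4.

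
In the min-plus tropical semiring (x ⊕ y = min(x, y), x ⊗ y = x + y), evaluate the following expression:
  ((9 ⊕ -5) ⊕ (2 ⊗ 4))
((9 ⊕ -5) ⊕ (2 ⊗ 4)) = -5

Expand innermost to outermost. Recall ⊕ takes the minimum of its arguments and ⊗ takes their sum. Working out the expression ((9 ⊕ -5) ⊕ (2 ⊗ 4)) gives -5.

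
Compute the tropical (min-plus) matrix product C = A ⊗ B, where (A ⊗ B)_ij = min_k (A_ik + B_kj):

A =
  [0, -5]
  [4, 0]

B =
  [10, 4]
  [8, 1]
A ⊗ B =
  [3, -4]
  [8, 1]

Apply the min-plus product entry-by-entry:
  C[0][0] = min over k of (A[0][0] + B[0][0] = 0 + 10 = 10, A[0][1] + B[1][0] = -5 + 8 = 3) = 3 (attained at k = 1)
  C[0][1] = min over k of (A[0][0] + B[0][1] = 0 + 4 = 4, A[0][1] + B[1][1] = -5 + 1 = -4) = -4 (attained at k = 1)
  C[1][0] = min over k of (A[1][0] + B[0][0] = 4 + 10 = 14, A[1][1] + B[1][0] = 0 + 8 = 8) = 8 (attained at k = 1)
  C[1][1] = min over k of (A[1][0] + B[0][1] = 4 + 4 = 8, A[1][1] + B[1][1] = 0 + 1 = 1) = 1 (attained at k = 1)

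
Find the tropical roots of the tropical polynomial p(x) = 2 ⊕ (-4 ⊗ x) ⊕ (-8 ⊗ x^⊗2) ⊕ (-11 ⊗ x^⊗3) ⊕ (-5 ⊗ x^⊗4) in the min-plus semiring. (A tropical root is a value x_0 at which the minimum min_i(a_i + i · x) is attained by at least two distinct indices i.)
Roots: {-6, 3, 4, 6}

Each tropical root is a break point of the lower envelope of the lines y = a_i + i · x (there are 5 lines, with slopes 0, 1, ..., 4). Only the lines that attain the minimum somewhere contribute to roots; other lines are dominated. Here the surviving (envelope) indices are i = 4, i = 3, i = 2, i = 1, i = 0.
Intersections between consecutive envelope lines give the roots: for adjacent envelope indices i < j the intersection is x = (a_i − a_j) / (j − i). Reading off the sorted break points: {-6, 3, 4, 6}.
Verification: at each break x_0, at least two indices attain the minimum of min_i(a_i + i · x_0).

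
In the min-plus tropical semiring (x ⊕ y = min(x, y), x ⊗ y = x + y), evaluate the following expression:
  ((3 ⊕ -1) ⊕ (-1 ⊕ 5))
((3 ⊕ -1) ⊕ (-1 ⊕ 5)) = -1

Expand innermost to outermost. Recall ⊕ takes the minimum of its arguments and ⊗ takes their sum. Working out the expression ((3 ⊕ -1) ⊕ (-1 ⊕ 5)) gives -1.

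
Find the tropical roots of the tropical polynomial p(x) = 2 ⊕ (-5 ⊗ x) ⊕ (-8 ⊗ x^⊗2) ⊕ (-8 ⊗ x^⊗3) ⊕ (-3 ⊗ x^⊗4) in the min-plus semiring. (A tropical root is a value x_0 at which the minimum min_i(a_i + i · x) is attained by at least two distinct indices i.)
Roots: {-5, 0, 3, 7}

Each tropical root is a break point of the lower envelope of the lines y = a_i + i · x (there are 5 lines, with slopes 0, 1, ..., 4). Only the lines that attain the minimum somewhere contribute to roots; other lines are dominated. Here the surviving (envelope) indices are i = 4, i = 3, i = 2, i = 1, i = 0.
Intersections between consecutive envelope lines give the roots: for adjacent envelope indices i < j the intersection is x = (a_i − a_j) / (j − i). Reading off the sorted break points: {-5, 0, 3, 7}.
Verification: at each break x_0, at least two indices attain the minimum of min_i(a_i + i · x_0).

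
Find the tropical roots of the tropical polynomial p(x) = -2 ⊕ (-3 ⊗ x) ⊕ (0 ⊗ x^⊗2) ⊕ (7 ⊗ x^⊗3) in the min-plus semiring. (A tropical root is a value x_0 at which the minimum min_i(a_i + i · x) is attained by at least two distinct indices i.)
Roots: {-7, -3, 1}

Each tropical root is a break point of the lower envelope of the lines y = a_i + i · x (there are 4 lines, with slopes 0, 1, ..., 3). Only the lines that attain the minimum somewhere contribute to roots; other lines are dominated. Here the surviving (envelope) indices are i = 3, i = 2, i = 1, i = 0.
Intersections between consecutive envelope lines give the roots: for adjacent envelope indices i < j the intersection is x = (a_i − a_j) / (j − i). Reading off the sorted break points: {-7, -3, 1}.
Verification: at each break x_0, at least two indices attain the minimum of min_i(a_i + i · x_0).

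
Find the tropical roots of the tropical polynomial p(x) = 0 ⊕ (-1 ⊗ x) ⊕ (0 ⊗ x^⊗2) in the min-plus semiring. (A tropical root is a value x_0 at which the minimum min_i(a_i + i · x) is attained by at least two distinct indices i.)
Roots: {-1, 1}

Each tropical root is a break point of the lower envelope of the lines y = a_i + i · x (there are 3 lines, with slopes 0, 1, ..., 2). Only the lines that attain the minimum somewhere contribute to roots; other lines are dominated. Here the surviving (envelope) indices are i = 2, i = 1, i = 0.
Intersections between consecutive envelope lines give the roots: for adjacent envelope indices i < j the intersection is x = (a_i − a_j) / (j − i). Reading off the sorted break points: {-1, 1}.
Verification: at each break x_0, at least two indices attain the minimum of min_i(a_i + i · x_0).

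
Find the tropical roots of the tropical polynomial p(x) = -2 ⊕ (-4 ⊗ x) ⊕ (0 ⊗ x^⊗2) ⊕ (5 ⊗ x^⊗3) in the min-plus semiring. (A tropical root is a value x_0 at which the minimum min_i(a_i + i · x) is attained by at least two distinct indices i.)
Roots: {-5, -4, 2}

Each tropical root is a break point of the lower envelope of the lines y = a_i + i · x (there are 4 lines, with slopes 0, 1, ..., 3). Only the lines that attain the minimum somewhere contribute to roots; other lines are dominated. Here the surviving (envelope) indices are i = 3, i = 2, i = 1, i = 0.
Intersections between consecutive envelope lines give the roots: for adjacent envelope indices i < j the intersection is x = (a_i − a_j) / (j − i). Reading off the sorted break points: {-5, -4, 2}.
Verification: at each break x_0, at least two indices attain the minimum of min_i(a_i + i · x_0).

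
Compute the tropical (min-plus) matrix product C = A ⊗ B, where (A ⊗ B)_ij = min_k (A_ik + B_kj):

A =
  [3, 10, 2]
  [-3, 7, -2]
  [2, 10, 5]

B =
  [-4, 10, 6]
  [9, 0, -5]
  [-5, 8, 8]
A ⊗ B =
  [-3, 10, 5]
  [-7, 6, 2]
  [-2, 10, 5]

Apply the min-plus product entry-by-entry:
  C[0][0] = min over k of (A[0][0] + B[0][0] = 3 + -4 = -1, A[0][1] + B[1][0] = 10 + 9 = 19, A[0][2] + B[2][0] = 2 + -5 = -3) = -3 (attained at k = 2)
  C[0][1] = min over k of (A[0][0] + B[0][1] = 3 + 10 = 13, A[0][1] + B[1][1] = 10 + 0 = 10, A[0][2] + B[2][1] = 2 + 8 = 10) = 10 (attained at k = 1)
  C[0][2] = min over k of (A[0][0] + B[0][2] = 3 + 6 = 9, A[0][1] + B[1][2] = 10 + -5 = 5, A[0][2] + B[2][2] = 2 + 8 = 10) = 5 (attained at k = 1)
  C[1][0] = min over k of (A[1][0] + B[0][0] = -3 + -4 = -7, A[1][1] + B[1][0] = 7 + 9 = 16, A[1][2] + B[2][0] = -2 + -5 = -7) = -7 (attained at k = 0)
  C[1][1] = min over k of (A[1][0] + B[0][1] = -3 + 10 = 7, A[1][1] + B[1][1] = 7 + 0 = 7, A[1][2] + B[2][1] = -2 + 8 = 6) = 6 (attained at k = 2)
  C[1][2] = min over k of (A[1][0] + B[0][2] = -3 + 6 = 3, A[1][1] + B[1][2] = 7 + -5 = 2, A[1][2] + B[2][2] = -2 + 8 = 6) = 2 (attained at k = 1)
  C[2][0] = min over k of (A[2][0] + B[0][0] = 2 + -4 = -2, A[2][1] + B[1][0] = 10 + 9 = 19, A[2][2] + B[2][0] = 5 + -5 = 0) = -2 (attained at k = 0)
  C[2][1] = min over k of (A[2][0] + B[0][1] = 2 + 10 = 12, A[2][1] + B[1][1] = 10 + 0 = 10, A[2][2] + B[2][1] = 5 + 8 = 13) = 10 (attained at k = 1)
  C[2][2] = min over k of (A[2][0] + B[0][2] = 2 + 6 = 8, A[2][1] + B[1][2] = 10 + -5 = 5, A[2][2] + B[2][2] = 5 + 8 = 13) = 5 (attained at k = 1)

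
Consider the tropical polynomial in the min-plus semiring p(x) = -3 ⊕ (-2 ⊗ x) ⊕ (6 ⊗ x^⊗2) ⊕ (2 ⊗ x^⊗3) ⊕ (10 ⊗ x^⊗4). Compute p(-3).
p(-3) = -7

A tropical monomial a ⊗ x^⊗i evaluates to a + i · x. Evaluating each term at x = -3:
  Term 0 contributes -3 + 0 · -3 = -3
  Term 1 contributes -2 + 1 · -3 = -5
  Term 2 contributes 6 + 2 · -3 = 0
  Term 3 contributes 2 + 3 · -3 = -7
  Term 4 contributes 10 + 4 · -3 = -2
p(-3) = ⊕ of these = min[-3, -5, 0, -7, -2] = -7.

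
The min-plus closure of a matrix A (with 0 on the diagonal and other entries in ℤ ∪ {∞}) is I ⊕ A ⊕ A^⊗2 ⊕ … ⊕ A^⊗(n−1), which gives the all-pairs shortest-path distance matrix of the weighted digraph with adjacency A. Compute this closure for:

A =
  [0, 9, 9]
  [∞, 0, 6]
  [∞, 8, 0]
Closure =
  [0, 9, 9]
  [∞, 0, 6]
  [∞, 8, 0]

This is the Floyd-Warshall all-pairs shortest-path computation. For each intermediate vertex k = 0, 1, …, 2, update dist[i][j] ← min(dist[i][j], dist[i][k] + dist[k][j]). The final matrix gives, for each (i, j), the minimum total weight of any directed path from i to j (possibly empty when i = j).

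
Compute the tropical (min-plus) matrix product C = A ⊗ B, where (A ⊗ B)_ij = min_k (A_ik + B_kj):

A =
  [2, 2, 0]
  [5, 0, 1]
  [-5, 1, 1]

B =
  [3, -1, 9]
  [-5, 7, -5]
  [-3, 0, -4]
A ⊗ B =
  [-3, 0, -4]
  [-5, 1, -5]
  [-4, -6, -4]

Apply the min-plus product entry-by-entry:
  C[0][0] = min over k of (A[0][0] + B[0][0] = 2 + 3 = 5, A[0][1] + B[1][0] = 2 + -5 = -3, A[0][2] + B[2][0] = 0 + -3 = -3) = -3 (attained at k = 1)
  C[0][1] = min over k of (A[0][0] + B[0][1] = 2 + -1 = 1, A[0][1] + B[1][1] = 2 + 7 = 9, A[0][2] + B[2][1] = 0 + 0 = 0) = 0 (attained at k = 2)
  C[0][2] = min over k of (A[0][0] + B[0][2] = 2 + 9 = 11, A[0][1] + B[1][2] = 2 + -5 = -3, A[0][2] + B[2][2] = 0 + -4 = -4) = -4 (attained at k = 2)
  C[1][0] = min over k of (A[1][0] + B[0][0] = 5 + 3 = 8, A[1][1] + B[1][0] = 0 + -5 = -5, A[1][2] + B[2][0] = 1 + -3 = -2) = -5 (attained at k = 1)
  C[1][1] = min over k of (A[1][0] + B[0][1] = 5 + -1 = 4, A[1][1] + B[1][1] = 0 + 7 = 7, A[1][2] + B[2][1] = 1 + 0 = 1) = 1 (attained at k = 2)
  C[1][2] = min over k of (A[1][0] + B[0][2] = 5 + 9 = 14, A[1][1] + B[1][2] = 0 + -5 = -5, A[1][2] + B[2][2] = 1 + -4 = -3) = -5 (attained at k = 1)
  C[2][0] = min over k of (A[2][0] + B[0][0] = -5 + 3 = -2, A[2][1] + B[1][0] = 1 + -5 = -4, A[2][2] + B[2][0] = 1 + -3 = -2) = -4 (attained at k = 1)
  C[2][1] = min over k of (A[2][0] + B[0][1] = -5 + -1 = -6, A[2][1] + B[1][1] = 1 + 7 = 8, A[2][2] + B[2][1] = 1 + 0 = 1) = -6 (attained at k = 0)
  C[2][2] = min over k of (A[2][0] + B[0][2] = -5 + 9 = 4, A[2][1] + B[1][2] = 1 + -5 = -4, A[2][2] + B[2][2] = 1 + -4 = -3) = -4 (attained at k = 1)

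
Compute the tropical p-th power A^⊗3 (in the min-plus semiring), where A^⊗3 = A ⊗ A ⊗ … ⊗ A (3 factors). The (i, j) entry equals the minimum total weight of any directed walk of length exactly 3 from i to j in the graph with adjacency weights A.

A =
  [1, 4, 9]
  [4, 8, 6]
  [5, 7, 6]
A^⊗3 =
  [3, 6, 11]
  [6, 9, 14]
  [7, 10, 15]

Each entry (A^⊗3)_ij equals the minimum over all length-3 walks i = v_0 → v_1 → … → v_3 = j of Σ_t A[v_t][v_{t+1}]. For example, for (i, j) = (0, 2) we minimise over 9 possible intermediate vertex sequences; the minimum is 11, attained along the walk 0 → 0 → 0 → 2.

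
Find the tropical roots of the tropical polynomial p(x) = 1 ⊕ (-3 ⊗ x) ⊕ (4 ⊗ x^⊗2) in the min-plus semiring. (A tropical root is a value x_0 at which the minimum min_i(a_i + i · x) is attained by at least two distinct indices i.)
Roots: {-7, 4}

Each tropical root is a break point of the lower envelope of the lines y = a_i + i · x (there are 3 lines, with slopes 0, 1, ..., 2). Only the lines that attain the minimum somewhere contribute to roots; other lines are dominated. Here the surviving (envelope) indices are i = 2, i = 1, i = 0.
Intersections between consecutive envelope lines give the roots: for adjacent envelope indices i < j the intersection is x = (a_i − a_j) / (j − i). Reading off the sorted break points: {-7, 4}.
Verification: at each break x_0, at least two indices attain the minimum of min_i(a_i + i · x_0).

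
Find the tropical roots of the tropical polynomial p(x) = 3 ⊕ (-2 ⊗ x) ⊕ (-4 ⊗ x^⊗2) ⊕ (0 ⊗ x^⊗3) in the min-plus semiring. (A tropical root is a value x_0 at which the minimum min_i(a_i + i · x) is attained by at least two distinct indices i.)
Roots: {-4, 2, 5}

Each tropical root is a break point of the lower envelope of the lines y = a_i + i · x (there are 4 lines, with slopes 0, 1, ..., 3). Only the lines that attain the minimum somewhere contribute to roots; other lines are dominated. Here the surviving (envelope) indices are i = 3, i = 2, i = 1, i = 0.
Intersections between consecutive envelope lines give the roots: for adjacent envelope indices i < j the intersection is x = (a_i − a_j) / (j − i). Reading off the sorted break points: {-4, 2, 5}.
Verification: at each break x_0, at least two indices attain the minimum of min_i(a_i + i · x_0).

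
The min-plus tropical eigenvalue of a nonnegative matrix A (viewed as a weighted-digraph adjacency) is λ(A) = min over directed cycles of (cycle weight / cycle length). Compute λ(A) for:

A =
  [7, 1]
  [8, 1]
λ(A) = 1

Enumerate directed cycles and compute their means (weight / length). Sample:
  cycle 0 → 0: weight = 7, length = 1, mean = 7/1 ≈ 7.000
  cycle 1 → 1: weight = 1, length = 1, mean = 1/1 ≈ 1.000
  cycle 0 → 1 → 0: weight = 9, length = 2, mean = 9/2 ≈ 4.500
  cycle 1 → 0 → 1: weight = 9, length = 2, mean = 9/2 ≈ 4.500
Minimum mean = 1.000, attained e.g. along the cycle 1 → 1 with weight 1 and length 1. So λ(A) = 1/1 = 1.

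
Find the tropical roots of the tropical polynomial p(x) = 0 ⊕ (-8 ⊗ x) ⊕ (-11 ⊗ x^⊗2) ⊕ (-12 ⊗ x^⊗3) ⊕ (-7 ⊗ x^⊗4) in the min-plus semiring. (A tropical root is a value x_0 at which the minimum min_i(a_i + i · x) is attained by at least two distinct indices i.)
Roots: {-5, 1, 3, 8}

Each tropical root is a break point of the lower envelope of the lines y = a_i + i · x (there are 5 lines, with slopes 0, 1, ..., 4). Only the lines that attain the minimum somewhere contribute to roots; other lines are dominated. Here the surviving (envelope) indices are i = 4, i = 3, i = 2, i = 1, i = 0.
Intersections between consecutive envelope lines give the roots: for adjacent envelope indices i < j the intersection is x = (a_i − a_j) / (j − i). Reading off the sorted break points: {-5, 1, 3, 8}.
Verification: at each break x_0, at least two indices attain the minimum of min_i(a_i + i · x_0).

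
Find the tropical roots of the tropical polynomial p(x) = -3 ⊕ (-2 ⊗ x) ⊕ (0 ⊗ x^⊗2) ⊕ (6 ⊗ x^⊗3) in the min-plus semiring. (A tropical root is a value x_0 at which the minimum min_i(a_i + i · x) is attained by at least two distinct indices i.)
Roots: {-6, -2, -1}

Each tropical root is a break point of the lower envelope of the lines y = a_i + i · x (there are 4 lines, with slopes 0, 1, ..., 3). Only the lines that attain the minimum somewhere contribute to roots; other lines are dominated. Here the surviving (envelope) indices are i = 3, i = 2, i = 1, i = 0.
Intersections between consecutive envelope lines give the roots: for adjacent envelope indices i < j the intersection is x = (a_i − a_j) / (j − i). Reading off the sorted break points: {-6, -2, -1}.
Verification: at each break x_0, at least two indices attain the minimum of min_i(a_i + i · x_0).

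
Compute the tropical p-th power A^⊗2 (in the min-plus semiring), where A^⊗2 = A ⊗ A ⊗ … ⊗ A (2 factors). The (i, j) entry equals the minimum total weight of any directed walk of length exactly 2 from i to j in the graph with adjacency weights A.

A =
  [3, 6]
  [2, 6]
A^⊗2 =
  [6, 9]
  [5, 8]

Each entry (A^⊗2)_ij equals the minimum over all length-2 walks i = v_0 → v_1 → … → v_2 = j of Σ_t A[v_t][v_{t+1}]. For example, for (i, j) = (0, 1) we minimise over 2 possible intermediate vertex sequences; the minimum is 9, attained along the walk 0 → 0 → 1.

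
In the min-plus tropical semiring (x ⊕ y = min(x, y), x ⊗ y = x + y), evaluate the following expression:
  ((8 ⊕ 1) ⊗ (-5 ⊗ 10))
((8 ⊕ 1) ⊗ (-5 ⊗ 10)) = 6

Expand innermost to outermost. Recall ⊕ takes the minimum of its arguments and ⊗ takes their sum. Working out the expression ((8 ⊕ 1) ⊗ (-5 ⊗ 10)) gives 6.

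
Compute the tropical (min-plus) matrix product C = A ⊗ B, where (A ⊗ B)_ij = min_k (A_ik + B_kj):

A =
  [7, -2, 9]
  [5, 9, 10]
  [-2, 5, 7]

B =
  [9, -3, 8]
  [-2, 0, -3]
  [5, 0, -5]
A ⊗ B =
  [-4, -2, -5]
  [7, 2, 5]
  [3, -5, 2]

Apply the min-plus product entry-by-entry:
  C[0][0] = min over k of (A[0][0] + B[0][0] = 7 + 9 = 16, A[0][1] + B[1][0] = -2 + -2 = -4, A[0][2] + B[2][0] = 9 + 5 = 14) = -4 (attained at k = 1)
  C[0][1] = min over k of (A[0][0] + B[0][1] = 7 + -3 = 4, A[0][1] + B[1][1] = -2 + 0 = -2, A[0][2] + B[2][1] = 9 + 0 = 9) = -2 (attained at k = 1)
  C[0][2] = min over k of (A[0][0] + B[0][2] = 7 + 8 = 15, A[0][1] + B[1][2] = -2 + -3 = -5, A[0][2] + B[2][2] = 9 + -5 = 4) = -5 (attained at k = 1)
  C[1][0] = min over k of (A[1][0] + B[0][0] = 5 + 9 = 14, A[1][1] + B[1][0] = 9 + -2 = 7, A[1][2] + B[2][0] = 10 + 5 = 15) = 7 (attained at k = 1)
  C[1][1] = min over k of (A[1][0] + B[0][1] = 5 + -3 = 2, A[1][1] + B[1][1] = 9 + 0 = 9, A[1][2] + B[2][1] = 10 + 0 = 10) = 2 (attained at k = 0)
  C[1][2] = min over k of (A[1][0] + B[0][2] = 5 + 8 = 13, A[1][1] + B[1][2] = 9 + -3 = 6, A[1][2] + B[2][2] = 10 + -5 = 5) = 5 (attained at k = 2)
  C[2][0] = min over k of (A[2][0] + B[0][0] = -2 + 9 = 7, A[2][1] + B[1][0] = 5 + -2 = 3, A[2][2] + B[2][0] = 7 + 5 = 12) = 3 (attained at k = 1)
  C[2][1] = min over k of (A[2][0] + B[0][1] = -2 + -3 = -5, A[2][1] + B[1][1] = 5 + 0 = 5, A[2][2] + B[2][1] = 7 + 0 = 7) = -5 (attained at k = 0)
  C[2][2] = min over k of (A[2][0] + B[0][2] = -2 + 8 = 6, A[2][1] + B[1][2] = 5 + -3 = 2, A[2][2] + B[2][2] = 7 + -5 = 2) = 2 (attained at k = 1)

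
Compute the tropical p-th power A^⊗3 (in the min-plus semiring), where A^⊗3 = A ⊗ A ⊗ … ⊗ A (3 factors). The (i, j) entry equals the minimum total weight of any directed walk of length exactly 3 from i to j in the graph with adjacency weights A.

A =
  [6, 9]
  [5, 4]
A^⊗3 =
  [18, 17]
  [13, 12]

Each entry (A^⊗3)_ij equals the minimum over all length-3 walks i = v_0 → v_1 → … → v_3 = j of Σ_t A[v_t][v_{t+1}]. For example, for (i, j) = (0, 1) we minimise over 4 possible intermediate vertex sequences; the minimum is 17, attained along the walk 0 → 1 → 1 → 1.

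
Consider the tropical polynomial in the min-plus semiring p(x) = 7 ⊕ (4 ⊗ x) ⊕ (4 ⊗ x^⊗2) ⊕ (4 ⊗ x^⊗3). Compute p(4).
p(4) = 7

A tropical monomial a ⊗ x^⊗i evaluates to a + i · x. Evaluating each term at x = 4:
  Term 0 contributes 7 + 0 · 4 = 7
  Term 1 contributes 4 + 1 · 4 = 8
  Term 2 contributes 4 + 2 · 4 = 12
  Term 3 contributes 4 + 3 · 4 = 16
p(4) = ⊕ of these = min[7, 8, 12, 16] = 7.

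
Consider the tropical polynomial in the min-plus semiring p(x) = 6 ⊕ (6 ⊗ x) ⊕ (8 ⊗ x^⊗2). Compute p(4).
p(4) = 6

A tropical monomial a ⊗ x^⊗i evaluates to a + i · x. Evaluating each term at x = 4:
  Term 0 contributes 6 + 0 · 4 = 6
  Term 1 contributes 6 + 1 · 4 = 10
  Term 2 contributes 8 + 2 · 4 = 16
p(4) = ⊕ of these = min[6, 10, 16] = 6.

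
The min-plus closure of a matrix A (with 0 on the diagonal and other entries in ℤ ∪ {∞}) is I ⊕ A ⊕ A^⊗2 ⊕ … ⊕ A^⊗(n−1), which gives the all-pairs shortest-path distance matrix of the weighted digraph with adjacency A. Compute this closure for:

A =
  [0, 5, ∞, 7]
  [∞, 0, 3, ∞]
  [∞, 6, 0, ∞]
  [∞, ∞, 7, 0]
Closure =
  [0, 5, 8, 7]
  [∞, 0, 3, ∞]
  [∞, 6, 0, ∞]
  [∞, 13, 7, 0]

This is the Floyd-Warshall all-pairs shortest-path computation. For each intermediate vertex k = 0, 1, …, 3, update dist[i][j] ← min(dist[i][j], dist[i][k] + dist[k][j]). The final matrix gives, for each (i, j), the minimum total weight of any directed path from i to j (possibly empty when i = j).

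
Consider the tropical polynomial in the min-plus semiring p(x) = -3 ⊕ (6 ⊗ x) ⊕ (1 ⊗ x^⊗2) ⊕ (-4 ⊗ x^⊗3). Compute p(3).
p(3) = -3

A tropical monomial a ⊗ x^⊗i evaluates to a + i · x. Evaluating each term at x = 3:
  Term 0 contributes -3 + 0 · 3 = -3
  Term 1 contributes 6 + 1 · 3 = 9
  Term 2 contributes 1 + 2 · 3 = 7
  Term 3 contributes -4 + 3 · 3 = 5
p(3) = ⊕ of these = min[-3, 9, 7, 5] = -3.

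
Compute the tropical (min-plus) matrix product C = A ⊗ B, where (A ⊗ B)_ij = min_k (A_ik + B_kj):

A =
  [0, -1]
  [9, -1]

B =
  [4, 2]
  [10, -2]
A ⊗ B =
  [4, -3]
  [9, -3]

Apply the min-plus product entry-by-entry:
  C[0][0] = min over k of (A[0][0] + B[0][0] = 0 + 4 = 4, A[0][1] + B[1][0] = -1 + 10 = 9) = 4 (attained at k = 0)
  C[0][1] = min over k of (A[0][0] + B[0][1] = 0 + 2 = 2, A[0][1] + B[1][1] = -1 + -2 = -3) = -3 (attained at k = 1)
  C[1][0] = min over k of (A[1][0] + B[0][0] = 9 + 4 = 13, A[1][1] + B[1][0] = -1 + 10 = 9) = 9 (attained at k = 1)
  C[1][1] = min over k of (A[1][0] + B[0][1] = 9 + 2 = 11, A[1][1] + B[1][1] = -1 + -2 = -3) = -3 (attained at k = 1)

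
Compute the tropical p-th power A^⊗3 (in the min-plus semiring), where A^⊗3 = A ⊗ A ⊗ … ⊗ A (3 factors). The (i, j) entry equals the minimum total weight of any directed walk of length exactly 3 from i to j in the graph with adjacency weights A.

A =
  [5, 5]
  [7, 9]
A^⊗3 =
  [15, 15]
  [17, 17]

Each entry (A^⊗3)_ij equals the minimum over all length-3 walks i = v_0 → v_1 → … → v_3 = j of Σ_t A[v_t][v_{t+1}]. For example, for (i, j) = (0, 1) we minimise over 4 possible intermediate vertex sequences; the minimum is 15, attained along the walk 0 → 0 → 0 → 1.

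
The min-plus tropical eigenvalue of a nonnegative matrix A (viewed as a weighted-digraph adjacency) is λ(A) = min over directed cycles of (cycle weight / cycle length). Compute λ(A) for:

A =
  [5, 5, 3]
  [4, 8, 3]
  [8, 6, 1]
λ(A) = 1

Enumerate directed cycles and compute their means (weight / length). Sample:
  cycle 0 → 0: weight = 5, length = 1, mean = 5/1 ≈ 5.000
  cycle 1 → 1: weight = 8, length = 1, mean = 8/1 ≈ 8.000
  cycle 2 → 2: weight = 1, length = 1, mean = 1/1 ≈ 1.000
  cycle 0 → 1 → 0: weight = 9, length = 2, mean = 9/2 ≈ 4.500
  cycle 0 → 2 → 0: weight = 11, length = 2, mean = 11/2 ≈ 5.500
  cycle 1 → 0 → 1: weight = 9, length = 2, mean = 9/2 ≈ 4.500
Minimum mean = 1.000, attained e.g. along the cycle 2 → 2 with weight 1 and length 1. So λ(A) = 1/1 = 1.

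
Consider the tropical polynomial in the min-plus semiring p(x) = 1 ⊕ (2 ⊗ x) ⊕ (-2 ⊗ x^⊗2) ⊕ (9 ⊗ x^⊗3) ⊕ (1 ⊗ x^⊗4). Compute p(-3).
p(-3) = -11

A tropical monomial a ⊗ x^⊗i evaluates to a + i · x. Evaluating each term at x = -3:
  Term 0 contributes 1 + 0 · -3 = 1
  Term 1 contributes 2 + 1 · -3 = -1
  Term 2 contributes -2 + 2 · -3 = -8
  Term 3 contributes 9 + 3 · -3 = 0
  Term 4 contributes 1 + 4 · -3 = -11
p(-3) = ⊕ of these = min[1, -1, -8, 0, -11] = -11.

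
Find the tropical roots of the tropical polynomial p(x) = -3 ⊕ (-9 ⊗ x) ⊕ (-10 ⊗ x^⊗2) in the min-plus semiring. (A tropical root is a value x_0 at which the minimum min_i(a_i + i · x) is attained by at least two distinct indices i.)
Roots: {1, 6}

Each tropical root is a break point of the lower envelope of the lines y = a_i + i · x (there are 3 lines, with slopes 0, 1, ..., 2). Only the lines that attain the minimum somewhere contribute to roots; other lines are dominated. Here the surviving (envelope) indices are i = 2, i = 1, i = 0.
Intersections between consecutive envelope lines give the roots: for adjacent envelope indices i < j the intersection is x = (a_i − a_j) / (j − i). Reading off the sorted break points: {1, 6}.
Verification: at each break x_0, at least two indices attain the minimum of min_i(a_i + i · x_0).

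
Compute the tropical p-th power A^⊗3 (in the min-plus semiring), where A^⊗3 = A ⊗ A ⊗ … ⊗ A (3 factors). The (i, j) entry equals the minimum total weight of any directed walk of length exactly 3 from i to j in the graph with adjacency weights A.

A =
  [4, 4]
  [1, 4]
A^⊗3 =
  [9, 9]
  [6, 9]

Each entry (A^⊗3)_ij equals the minimum over all length-3 walks i = v_0 → v_1 → … → v_3 = j of Σ_t A[v_t][v_{t+1}]. For example, for (i, j) = (0, 1) we minimise over 4 possible intermediate vertex sequences; the minimum is 9, attained along the walk 0 → 1 → 0 → 1.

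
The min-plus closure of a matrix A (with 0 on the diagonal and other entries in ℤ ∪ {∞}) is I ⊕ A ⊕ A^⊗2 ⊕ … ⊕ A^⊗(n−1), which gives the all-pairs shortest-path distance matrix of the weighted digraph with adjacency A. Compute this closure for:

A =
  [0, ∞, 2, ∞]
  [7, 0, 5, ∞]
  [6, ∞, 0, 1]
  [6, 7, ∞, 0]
Closure =
  [0, 10, 2, 3]
  [7, 0, 5, 6]
  [6, 8, 0, 1]
  [6, 7, 8, 0]

This is the Floyd-Warshall all-pairs shortest-path computation. For each intermediate vertex k = 0, 1, …, 3, update dist[i][j] ← min(dist[i][j], dist[i][k] + dist[k][j]). The final matrix gives, for each (i, j), the minimum total weight of any directed path from i to j (possibly empty when i = j).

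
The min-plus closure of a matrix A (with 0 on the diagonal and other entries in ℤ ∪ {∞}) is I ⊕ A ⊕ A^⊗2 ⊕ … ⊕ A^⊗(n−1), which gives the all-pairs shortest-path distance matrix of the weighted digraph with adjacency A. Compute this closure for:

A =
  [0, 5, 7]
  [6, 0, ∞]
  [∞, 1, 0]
Closure =
  [0, 5, 7]
  [6, 0, 13]
  [7, 1, 0]

This is the Floyd-Warshall all-pairs shortest-path computation. For each intermediate vertex k = 0, 1, …, 2, update dist[i][j] ← min(dist[i][j], dist[i][k] + dist[k][j]). The final matrix gives, for each (i, j), the minimum total weight of any directed path from i to j (possibly empty when i = j).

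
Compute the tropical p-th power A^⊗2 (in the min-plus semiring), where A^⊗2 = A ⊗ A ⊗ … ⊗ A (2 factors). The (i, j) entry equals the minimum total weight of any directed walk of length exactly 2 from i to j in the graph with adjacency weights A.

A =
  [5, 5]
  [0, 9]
A^⊗2 =
  [5, 10]
  [5, 5]

Each entry (A^⊗2)_ij equals the minimum over all length-2 walks i = v_0 → v_1 → … → v_2 = j of Σ_t A[v_t][v_{t+1}]. For example, for (i, j) = (0, 1) we minimise over 2 possible intermediate vertex sequences; the minimum is 10, attained along the walk 0 → 0 → 1.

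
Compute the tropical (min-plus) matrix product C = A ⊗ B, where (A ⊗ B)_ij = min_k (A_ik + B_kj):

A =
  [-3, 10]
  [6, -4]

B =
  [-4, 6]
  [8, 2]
A ⊗ B =
  [-7, 3]
  [2, -2]

Apply the min-plus product entry-by-entry:
  C[0][0] = min over k of (A[0][0] + B[0][0] = -3 + -4 = -7, A[0][1] + B[1][0] = 10 + 8 = 18) = -7 (attained at k = 0)
  C[0][1] = min over k of (A[0][0] + B[0][1] = -3 + 6 = 3, A[0][1] + B[1][1] = 10 + 2 = 12) = 3 (attained at k = 0)
  C[1][0] = min over k of (A[1][0] + B[0][0] = 6 + -4 = 2, A[1][1] + B[1][0] = -4 + 8 = 4) = 2 (attained at k = 0)
  C[1][1] = min over k of (A[1][0] + B[0][1] = 6 + 6 = 12, A[1][1] + B[1][1] = -4 + 2 = -2) = -2 (attained at k = 1)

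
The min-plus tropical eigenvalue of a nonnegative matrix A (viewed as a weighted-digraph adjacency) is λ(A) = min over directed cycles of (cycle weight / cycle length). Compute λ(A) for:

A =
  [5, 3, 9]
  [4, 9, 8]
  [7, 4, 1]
λ(A) = 1

Enumerate directed cycles and compute their means (weight / length). Sample:
  cycle 0 → 0: weight = 5, length = 1, mean = 5/1 ≈ 5.000
  cycle 1 → 1: weight = 9, length = 1, mean = 9/1 ≈ 9.000
  cycle 2 → 2: weight = 1, length = 1, mean = 1/1 ≈ 1.000
  cycle 0 → 1 → 0: weight = 7, length = 2, mean = 7/2 ≈ 3.500
  cycle 0 → 2 → 0: weight = 16, length = 2, mean = 16/2 ≈ 8.000
  cycle 1 → 0 → 1: weight = 7, length = 2, mean = 7/2 ≈ 3.500
Minimum mean = 1.000, attained e.g. along the cycle 2 → 2 with weight 1 and length 1. So λ(A) = 1/1 = 1.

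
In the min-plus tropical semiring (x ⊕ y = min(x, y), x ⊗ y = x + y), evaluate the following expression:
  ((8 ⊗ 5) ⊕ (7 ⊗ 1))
((8 ⊗ 5) ⊕ (7 ⊗ 1)) = 8

Expand innermost to outermost. Recall ⊕ takes the minimum of its arguments and ⊗ takes their sum. Working out the expression ((8 ⊗ 5) ⊕ (7 ⊗ 1)) gives 8.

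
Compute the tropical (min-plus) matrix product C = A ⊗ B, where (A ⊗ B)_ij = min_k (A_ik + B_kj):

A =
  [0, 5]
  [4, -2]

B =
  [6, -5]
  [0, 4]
A ⊗ B =
  [5, -5]
  [-2, -1]

Apply the min-plus product entry-by-entry:
  C[0][0] = min over k of (A[0][0] + B[0][0] = 0 + 6 = 6, A[0][1] + B[1][0] = 5 + 0 = 5) = 5 (attained at k = 1)
  C[0][1] = min over k of (A[0][0] + B[0][1] = 0 + -5 = -5, A[0][1] + B[1][1] = 5 + 4 = 9) = -5 (attained at k = 0)
  C[1][0] = min over k of (A[1][0] + B[0][0] = 4 + 6 = 10, A[1][1] + B[1][0] = -2 + 0 = -2) = -2 (attained at k = 1)
  C[1][1] = min over k of (A[1][0] + B[0][1] = 4 + -5 = -1, A[1][1] + B[1][1] = -2 + 4 = 2) = -1 (attained at k = 0)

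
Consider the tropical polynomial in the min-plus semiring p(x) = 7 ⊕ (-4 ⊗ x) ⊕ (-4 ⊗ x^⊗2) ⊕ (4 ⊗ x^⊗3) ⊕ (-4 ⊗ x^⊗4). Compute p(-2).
p(-2) = -12

A tropical monomial a ⊗ x^⊗i evaluates to a + i · x. Evaluating each term at x = -2:
  Term 0 contributes 7 + 0 · -2 = 7
  Term 1 contributes -4 + 1 · -2 = -6
  Term 2 contributes -4 + 2 · -2 = -8
  Term 3 contributes 4 + 3 · -2 = -2
  Term 4 contributes -4 + 4 · -2 = -12
p(-2) = ⊕ of these = min[7, -6, -8, -2, -12] = -12.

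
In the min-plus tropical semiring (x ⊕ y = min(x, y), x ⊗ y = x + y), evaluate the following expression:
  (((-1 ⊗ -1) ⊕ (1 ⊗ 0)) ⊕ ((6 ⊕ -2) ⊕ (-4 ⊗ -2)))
(((-1 ⊗ -1) ⊕ (1 ⊗ 0)) ⊕ ((6 ⊕ -2) ⊕ (-4 ⊗ -2))) = -6

Expand innermost to outermost. Recall ⊕ takes the minimum of its arguments and ⊗ takes their sum. Working out the expression (((-1 ⊗ -1) ⊕ (1 ⊗ 0)) ⊕ ((6 ⊕ -2) ⊕ (-4 ⊗ -2))) gives -6.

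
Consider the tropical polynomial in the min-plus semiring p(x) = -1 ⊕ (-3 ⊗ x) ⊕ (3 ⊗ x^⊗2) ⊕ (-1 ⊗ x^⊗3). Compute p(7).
p(7) = -1

A tropical monomial a ⊗ x^⊗i evaluates to a + i · x. Evaluating each term at x = 7:
  Term 0 contributes -1 + 0 · 7 = -1
  Term 1 contributes -3 + 1 · 7 = 4
  Term 2 contributes 3 + 2 · 7 = 17
  Term 3 contributes -1 + 3 · 7 = 20
p(7) = ⊕ of these = min[-1, 4, 17, 20] = -1.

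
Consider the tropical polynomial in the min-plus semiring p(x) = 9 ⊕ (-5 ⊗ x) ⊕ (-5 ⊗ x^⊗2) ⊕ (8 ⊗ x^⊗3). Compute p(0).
p(0) = -5

A tropical monomial a ⊗ x^⊗i evaluates to a + i · x. Evaluating each term at x = 0:
  Term 0 contributes 9 + 0 · 0 = 9
  Term 1 contributes -5 + 1 · 0 = -5
  Term 2 contributes -5 + 2 · 0 = -5
  Term 3 contributes 8 + 3 · 0 = 8
p(0) = ⊕ of these = min[9, -5, -5, 8] = -5.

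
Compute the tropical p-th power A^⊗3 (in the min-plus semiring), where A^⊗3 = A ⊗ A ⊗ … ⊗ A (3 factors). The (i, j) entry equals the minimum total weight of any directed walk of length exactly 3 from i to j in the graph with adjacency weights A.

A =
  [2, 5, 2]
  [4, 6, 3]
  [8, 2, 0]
A^⊗3 =
  [6, 4, 2]
  [8, 5, 3]
  [6, 2, 0]

Each entry (A^⊗3)_ij equals the minimum over all length-3 walks i = v_0 → v_1 → … → v_3 = j of Σ_t A[v_t][v_{t+1}]. For example, for (i, j) = (0, 2) we minimise over 9 possible intermediate vertex sequences; the minimum is 2, attained along the walk 0 → 2 → 2 → 2.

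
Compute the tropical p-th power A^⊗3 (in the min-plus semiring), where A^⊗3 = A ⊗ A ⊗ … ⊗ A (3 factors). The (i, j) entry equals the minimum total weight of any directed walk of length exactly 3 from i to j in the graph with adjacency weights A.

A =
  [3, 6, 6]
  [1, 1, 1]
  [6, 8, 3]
A^⊗3 =
  [8, 8, 8]
  [3, 3, 3]
  [10, 10, 9]

Each entry (A^⊗3)_ij equals the minimum over all length-3 walks i = v_0 → v_1 → … → v_3 = j of Σ_t A[v_t][v_{t+1}]. For example, for (i, j) = (0, 2) we minimise over 9 possible intermediate vertex sequences; the minimum is 8, attained along the walk 0 → 1 → 1 → 2.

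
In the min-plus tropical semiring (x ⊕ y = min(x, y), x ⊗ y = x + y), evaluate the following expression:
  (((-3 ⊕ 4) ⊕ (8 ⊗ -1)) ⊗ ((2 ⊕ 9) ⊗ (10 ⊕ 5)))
(((-3 ⊕ 4) ⊕ (8 ⊗ -1)) ⊗ ((2 ⊕ 9) ⊗ (10 ⊕ 5))) = 4

Expand innermost to outermost. Recall ⊕ takes the minimum of its arguments and ⊗ takes their sum. Working out the expression (((-3 ⊕ 4) ⊕ (8 ⊗ -1)) ⊗ ((2 ⊕ 9) ⊗ (10 ⊕ 5))) gives 4.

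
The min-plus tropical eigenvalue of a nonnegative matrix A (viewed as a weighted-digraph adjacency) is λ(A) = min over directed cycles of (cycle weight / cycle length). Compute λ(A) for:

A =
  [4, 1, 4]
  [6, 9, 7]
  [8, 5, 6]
λ(A) = 7/2

Enumerate directed cycles and compute their means (weight / length). Sample:
  cycle 0 → 0: weight = 4, length = 1, mean = 4/1 ≈ 4.000
  cycle 1 → 1: weight = 9, length = 1, mean = 9/1 ≈ 9.000
  cycle 2 → 2: weight = 6, length = 1, mean = 6/1 ≈ 6.000
  cycle 0 → 1 → 0: weight = 7, length = 2, mean = 7/2 ≈ 3.500
  cycle 0 → 2 → 0: weight = 12, length = 2, mean = 12/2 ≈ 6.000
  cycle 1 → 0 → 1: weight = 7, length = 2, mean = 7/2 ≈ 3.500
Minimum mean = 3.500, attained e.g. along the cycle 0 → 1 → 0 with weight 7 and length 2. So λ(A) = 7/2 = 7/2.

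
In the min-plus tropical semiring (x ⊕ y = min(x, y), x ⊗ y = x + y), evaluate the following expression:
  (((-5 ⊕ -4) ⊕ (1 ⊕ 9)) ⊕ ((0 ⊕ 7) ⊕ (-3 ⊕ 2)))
(((-5 ⊕ -4) ⊕ (1 ⊕ 9)) ⊕ ((0 ⊕ 7) ⊕ (-3 ⊕ 2))) = -5

Expand innermost to outermost. Recall ⊕ takes the minimum of its arguments and ⊗ takes their sum. Working out the expression (((-5 ⊕ -4) ⊕ (1 ⊕ 9)) ⊕ ((0 ⊕ 7) ⊕ (-3 ⊕ 2))) gives -5.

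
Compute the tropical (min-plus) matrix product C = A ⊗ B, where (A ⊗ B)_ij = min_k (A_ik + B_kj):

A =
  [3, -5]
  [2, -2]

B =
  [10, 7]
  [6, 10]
A ⊗ B =
  [1, 5]
  [4, 8]

Apply the min-plus product entry-by-entry:
  C[0][0] = min over k of (A[0][0] + B[0][0] = 3 + 10 = 13, A[0][1] + B[1][0] = -5 + 6 = 1) = 1 (attained at k = 1)
  C[0][1] = min over k of (A[0][0] + B[0][1] = 3 + 7 = 10, A[0][1] + B[1][1] = -5 + 10 = 5) = 5 (attained at k = 1)
  C[1][0] = min over k of (A[1][0] + B[0][0] = 2 + 10 = 12, A[1][1] + B[1][0] = -2 + 6 = 4) = 4 (attained at k = 1)
  C[1][1] = min over k of (A[1][0] + B[0][1] = 2 + 7 = 9, A[1][1] + B[1][1] = -2 + 10 = 8) = 8 (attained at k = 1)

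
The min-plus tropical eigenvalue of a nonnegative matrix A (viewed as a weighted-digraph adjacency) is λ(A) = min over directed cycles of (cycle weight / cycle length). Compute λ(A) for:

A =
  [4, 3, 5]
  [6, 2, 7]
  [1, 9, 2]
λ(A) = 2

Enumerate directed cycles and compute their means (weight / length). Sample:
  cycle 0 → 0: weight = 4, length = 1, mean = 4/1 ≈ 4.000
  cycle 1 → 1: weight = 2, length = 1, mean = 2/1 ≈ 2.000
  cycle 2 → 2: weight = 2, length = 1, mean = 2/1 ≈ 2.000
  cycle 0 → 1 → 0: weight = 9, length = 2, mean = 9/2 ≈ 4.500
  cycle 0 → 2 → 0: weight = 6, length = 2, mean = 6/2 ≈ 3.000
  cycle 1 → 0 → 1: weight = 9, length = 2, mean = 9/2 ≈ 4.500
Minimum mean = 2.000, attained e.g. along the cycle 1 → 1 with weight 2 and length 1. So λ(A) = 2/1 = 2.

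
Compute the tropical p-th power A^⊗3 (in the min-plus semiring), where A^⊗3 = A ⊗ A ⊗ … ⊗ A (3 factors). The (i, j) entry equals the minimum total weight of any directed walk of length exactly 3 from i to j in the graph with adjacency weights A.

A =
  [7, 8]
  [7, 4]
A^⊗3 =
  [19, 16]
  [15, 12]

Each entry (A^⊗3)_ij equals the minimum over all length-3 walks i = v_0 → v_1 → … → v_3 = j of Σ_t A[v_t][v_{t+1}]. For example, for (i, j) = (0, 1) we minimise over 4 possible intermediate vertex sequences; the minimum is 16, attained along the walk 0 → 1 → 1 → 1.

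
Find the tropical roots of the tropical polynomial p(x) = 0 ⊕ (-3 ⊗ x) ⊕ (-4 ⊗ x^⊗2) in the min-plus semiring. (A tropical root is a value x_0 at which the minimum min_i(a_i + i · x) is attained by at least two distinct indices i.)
Roots: {1, 3}

Each tropical root is a break point of the lower envelope of the lines y = a_i + i · x (there are 3 lines, with slopes 0, 1, ..., 2). Only the lines that attain the minimum somewhere contribute to roots; other lines are dominated. Here the surviving (envelope) indices are i = 2, i = 1, i = 0.
Intersections between consecutive envelope lines give the roots: for adjacent envelope indices i < j the intersection is x = (a_i − a_j) / (j − i). Reading off the sorted break points: {1, 3}.
Verification: at each break x_0, at least two indices attain the minimum of min_i(a_i + i · x_0).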